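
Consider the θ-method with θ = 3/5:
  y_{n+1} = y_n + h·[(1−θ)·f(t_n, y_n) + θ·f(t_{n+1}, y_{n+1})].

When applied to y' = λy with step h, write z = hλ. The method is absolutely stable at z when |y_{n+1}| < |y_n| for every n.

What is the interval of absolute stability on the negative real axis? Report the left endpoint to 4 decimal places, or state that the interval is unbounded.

(−∞, 0) — no finite endpoint.

Set f=λy, z=hλ:
  y_{n+1} = y_n + z·[2/5·y_n + 3/5·y_{n+1}] ⇒ (1 − 3/5z)y_{n+1} = (1 + 2/5z)y_n
  so R(z) = (1 + 2/5z)/(1 − 3/5z).

Find x<0 with |R(x)|<1.
x=-1.15: |R|=0.3195
x=-2: |R|=0.0909
x=-10: |R|=0.4286
x=-100: |R|=0.6393
θ=3/5≥1/2 ⇒ |1+2/5x|<|1−3/5x| ∀x<0 ⇒ stable on all of ℝ⁻.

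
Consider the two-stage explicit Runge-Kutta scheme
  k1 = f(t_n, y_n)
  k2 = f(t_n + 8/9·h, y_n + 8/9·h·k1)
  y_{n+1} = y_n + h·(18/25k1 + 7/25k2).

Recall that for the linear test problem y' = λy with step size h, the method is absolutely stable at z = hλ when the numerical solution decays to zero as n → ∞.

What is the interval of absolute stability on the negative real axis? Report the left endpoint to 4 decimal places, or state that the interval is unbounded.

z∈(-4.0179,0).

On y'=λy, z=hλ:
  k1=λy_n ⇒ h·k1=z·y_n;  k2=λ(1+8/9z)y_n ⇒ h·k2=z(1+8/9z)y_n
  y_{n+1}/y_n = 1 + 18/25z + 7/25z(1+8/9z) = 1 + z + 56/225z²
  ⇒ R(z) = 1 + z + 56/225z².

Find x<0 with |R(x)|<1.
x=-1.66: |R|=0.0258
R=1: x+56/225x²=0 ⇒ x=−225/56=-4.0179; min R=1−1/(4·56/225)=-0.0045>−1
Confirm numerically:
  x=-3.780: |R|=0.77622 <1
  x=-3.255: |R|=0.38198 <1
  x=-2.836: |R|=0.16579 <1
  x=-4.582: |R|=1.64335 >1
  x=-4.367: |R|=1.37948 >1
  x=-4.292: |R|=1.29285 >1
Interval (-4.0179, 0).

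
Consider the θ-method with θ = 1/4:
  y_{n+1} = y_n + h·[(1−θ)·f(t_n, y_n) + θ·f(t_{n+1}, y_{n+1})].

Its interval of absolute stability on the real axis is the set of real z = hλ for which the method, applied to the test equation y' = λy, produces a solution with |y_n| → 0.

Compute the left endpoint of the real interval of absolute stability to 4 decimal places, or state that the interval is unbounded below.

left endpoint -4.0000.

Test eqn y'=λy, z=hλ:
  y_{n+1} = y_n + z·[3/4·y_n + 1/4·y_{n+1}] ⇒ (1 − 1/4z)y_{n+1} = (1 + 3/4z)y_n
  so R(z) = (1 + 3/4z)/(1 − 1/4z).

Solve |R(x)|<1 on ℝ⁻.
x=-0.6: |R|=0.4783
R=−1: 1+3/4x = −1+1/4x ⇒ -1/2x=2 ⇒ x=2/(-1/2)=-4.0000
Confirm numerically:
  x=-3.924: |R|=0.98082 <1
  x=-3.399: |R|=0.83755 <1
  x=-2.311: |R|=0.46474 <1
  x=-4.558: |R|=1.13040 >1
  x=-4.247: |R|=1.05990 >1
Interval (-4.0000, 0).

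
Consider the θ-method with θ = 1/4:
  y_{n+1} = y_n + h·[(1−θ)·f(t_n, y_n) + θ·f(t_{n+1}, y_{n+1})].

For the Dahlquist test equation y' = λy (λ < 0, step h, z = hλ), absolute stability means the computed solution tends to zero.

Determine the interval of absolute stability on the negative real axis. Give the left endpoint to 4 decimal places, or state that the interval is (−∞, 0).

z∈(-4.0000,0).

Test eqn y'=λy, z=hλ:
  y_{n+1} = y_n + z·[3/4·y_n + 1/4·y_{n+1}] ⇒ (1 − 1/4z)y_{n+1} = (1 + 3/4z)y_n
  R(z) = (1 + 3/4z)/(1 − 1/4z).

Find x<0 with |R(x)|<1.
x=-1.15: |R|=0.1068
R=−1: 1+3/4x = −1+1/4x ⇒ -1/2x=2 ⇒ x=2/(-1/2)=-4.0000
Confirm numerically:
  x=-3.896: |R|=0.97366 <1
  x=-3.576: |R|=0.88807 <1
  x=-2.603: |R|=0.57686 <1
  x=-2.358: |R|=0.48349 <1
  x=-4.546: |R|=1.12778 >1
  x=-4.238: |R|=1.05778 >1
So |R|<1 on (-4.0000, 0).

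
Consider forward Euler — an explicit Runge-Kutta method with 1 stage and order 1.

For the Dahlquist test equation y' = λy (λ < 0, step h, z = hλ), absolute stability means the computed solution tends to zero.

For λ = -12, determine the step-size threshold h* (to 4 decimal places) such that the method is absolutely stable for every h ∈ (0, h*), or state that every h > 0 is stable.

(-2.0000,0); λ=-12 ⇒ h* = 0.1667.

On y'=λy, z=hλ:
  order 1, 1-stage ⇒ R(z)=1+z
  (e.g. R(-0.38)=0.62000, |R|=0.62000)

Need |R(x)|<1, x<0.
x=-0.38: |R|=0.6200
|R(-2.38)|=1.3800 |R(-1.48)|=0.4800 |R(-0.83)|=0.1700
Bisect:
  x_lo=-2.4649 |R|=1.4649  x_hi=-0.3175 |R|=0.6825
  mid=-1.39121 |R|=0.39121 →hi
  mid=-1.92805 |R|=0.92805 →hi
  mid=-2.19647 |R|=1.19647 →lo
  mid=-2.06226 |R|=1.06226 →lo
  mid=-1.99515 |R|=0.99515 →hi
  mid=-2.02871 |R|=1.02871 →lo
  mid=-2.01193 |R|=1.01193 →lo
  mid=-2.00354 |R|=1.00354 →lo
  mid=-1.99935 |R|=0.99935 →hi
  ...
  [-2.00000,-1.99987] ⇒ x*=-2.0000
So |R|<1 on (-2.0000, 0).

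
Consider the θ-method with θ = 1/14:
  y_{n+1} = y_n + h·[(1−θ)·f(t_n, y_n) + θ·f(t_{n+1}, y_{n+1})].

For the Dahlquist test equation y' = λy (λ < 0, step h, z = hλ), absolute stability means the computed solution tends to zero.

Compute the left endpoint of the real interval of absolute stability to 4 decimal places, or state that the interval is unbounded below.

Set f=λy, z=hλ:
  y_{n+1} = y_n + z·[13/14·y_n + 1/14·y_{n+1}] ⇒ (1 − 1/14z)y_{n+1} = (1 + 13/14z)y_n
  R(z) = (1 + 13/14z)/(1 − 1/14z).

Need |R(x)|<1, x<0.
x=-0.6: |R|=0.4247
R=−1: 1+13/14x = −1+1/14x ⇒ -6/7x=2 ⇒ x=2/(-6/7)=-2.3333
Confirm numerically:
  x=-2.272: |R|=0.95477 <1
  x=-1.893: |R|=0.66753 <1
  x=-1.114: |R|=0.03189 <1
  x=-2.586: |R|=1.18280 >1
  x=-2.569: |R|=1.17068 >1
  x=-2.380: |R|=1.03419 >1
Interval (-2.3333, 0).

left endpoint -2.3333.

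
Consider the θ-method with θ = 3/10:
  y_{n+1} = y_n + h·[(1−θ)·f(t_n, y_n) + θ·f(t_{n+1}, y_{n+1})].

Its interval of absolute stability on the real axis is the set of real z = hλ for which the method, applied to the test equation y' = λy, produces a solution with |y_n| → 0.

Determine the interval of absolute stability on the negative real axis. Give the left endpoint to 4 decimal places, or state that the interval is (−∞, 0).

(-5.0000, 0).

With y'=λy (z=hλ):
  y_{n+1} = y_n + z·[7/10·y_n + 3/10·y_{n+1}] ⇒ (1 − 3/10z)y_{n+1} = (1 + 7/10z)y_n
  so R(z) = (1 + 7/10z)/(1 − 3/10z).

Solve |R(x)|<1 on ℝ⁻.
x=-0.41: |R|=0.6349
R=−1: 1+7/10x = −1+3/10x ⇒ -2/5x=2 ⇒ x=2/(-2/5)=-5.0000
Confirm numerically:
  x=-4.436: |R|=0.90321 <1
  x=-4.273: |R|=0.87256 <1
  x=-2.781: |R|=0.51611 <1
  x=-2.775: |R|=0.51432 <1
  x=-5.571: |R|=1.08550 >1
  x=-5.512: |R|=1.07718 >1
So |R|<1 on (-5.0000, 0).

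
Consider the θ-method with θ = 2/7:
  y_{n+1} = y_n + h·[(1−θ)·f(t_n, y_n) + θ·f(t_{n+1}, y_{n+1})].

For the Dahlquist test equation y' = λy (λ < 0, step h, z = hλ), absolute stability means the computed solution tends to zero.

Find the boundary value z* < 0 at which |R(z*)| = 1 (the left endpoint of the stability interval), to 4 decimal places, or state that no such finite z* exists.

z* = -4.6667.

On y'=λy, z=hλ:
  y_{n+1} = y_n + z·[5/7·y_n + 2/7·y_{n+1}] ⇒ (1 − 2/7z)y_{n+1} = (1 + 5/7z)y_n
  so R(z) = (1 + 5/7z)/(1 − 2/7z).

Solve |R(x)|<1 on ℝ⁻.
x=-0.84: |R|=0.3226
R=−1: 1+5/7x = −1+2/7x ⇒ -3/7x=2 ⇒ x=2/(-3/7)=-4.6667
Confirm numerically:
  x=-3.111: |R|=0.64703 <1
  x=-3.041: |R|=0.62720 <1
  x=-1.923: |R|=0.24110 <1
  x=-4.796: |R|=1.02338 >1
  x=-4.736: |R|=1.01263 >1
Interval (-4.6667, 0).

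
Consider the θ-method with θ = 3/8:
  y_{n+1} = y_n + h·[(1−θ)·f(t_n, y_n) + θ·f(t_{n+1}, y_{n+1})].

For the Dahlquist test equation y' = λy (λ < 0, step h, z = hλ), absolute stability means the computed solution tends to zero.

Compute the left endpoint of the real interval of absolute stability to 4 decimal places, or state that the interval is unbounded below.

z* = -8.0000.

Test eqn y'=λy, z=hλ:
  y_{n+1} = y_n + z·[5/8·y_n + 3/8·y_{n+1}] ⇒ (1 − 3/8z)y_{n+1} = (1 + 5/8z)y_n
  Hence R(z) = (1 + 5/8z)/(1 − 3/8z).

Find x<0 with |R(x)|<1.
x=-1.17: |R|=0.1868
R=−1: 1+5/8x = −1+3/8x ⇒ -1/4x=2 ⇒ x=2/(-1/4)=-8.0000
Confirm numerically:
  x=-7.441: |R|=0.96313 <1
  x=-5.397: |R|=0.78480 <1
  x=-5.107: |R|=0.75190 <1
  x=-8.538: |R|=1.03201 >1
  x=-8.267: |R|=1.01628 >1
  x=-8.041: |R|=1.00255 >1
Stable set (-8.0000, 0).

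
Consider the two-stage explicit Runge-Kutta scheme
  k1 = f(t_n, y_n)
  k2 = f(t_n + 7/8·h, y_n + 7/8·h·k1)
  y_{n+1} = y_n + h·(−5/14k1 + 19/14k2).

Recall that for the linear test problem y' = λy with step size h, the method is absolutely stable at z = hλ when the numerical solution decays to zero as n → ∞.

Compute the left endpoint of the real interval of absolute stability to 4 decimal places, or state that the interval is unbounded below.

left endpoint -0.8421.

Test eqn y'=λy, z=hλ:
  k1=λy_n ⇒ h·k1=z·y_n;  k2=λ(1+7/8z)y_n ⇒ h·k2=z(1+7/8z)y_n
  y_{n+1}/y_n = 1 − 5/14z + 19/14z(1+7/8z) = 1 + z + 19/16z²
  ⇒ R(z) = 1 + z + 19/16z².

Need |R(x)|<1, x<0.
x=-0.78: |R|=0.9425
R=1: x+19/16x²=0 ⇒ x=−16/19=-0.8421; min R=1−1/(4·19/16)=0.7895>−1
Confirm numerically:
  x=-0.768: |R|=0.93242 <1
  x=-0.730: |R|=0.90282 <1
  x=-0.536: |R|=0.80516 <1
  x=-1.157: |R|=1.43265 >1
  x=-0.958: |R|=1.13184 >1
Interval (-0.8421, 0).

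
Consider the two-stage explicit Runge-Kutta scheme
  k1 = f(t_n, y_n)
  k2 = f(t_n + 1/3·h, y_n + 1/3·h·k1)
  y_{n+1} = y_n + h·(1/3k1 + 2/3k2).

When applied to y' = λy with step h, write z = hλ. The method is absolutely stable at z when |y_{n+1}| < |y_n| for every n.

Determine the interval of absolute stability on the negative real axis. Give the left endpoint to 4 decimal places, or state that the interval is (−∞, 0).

(-4.5000, 0).

On y'=λy, z=hλ:
  k1=λy_n ⇒ h·k1=z·y_n;  k2=λ(1+1/3z)y_n ⇒ h·k2=z(1+1/3z)y_n
  y_{n+1}/y_n = 1 + 1/3z + 2/3z(1+1/3z) = 1 + z + 2/9z²
  Hence R(z) = 1 + z + 2/9z².

Solve |R(x)|<1 on ℝ⁻.
x=-1.25: |R|=0.0972
R=1: x+2/9x²=0 ⇒ x=−9/2=-4.5000; min R=1−1/(4·2/9)=-0.1250>−1
Confirm numerically:
  x=-3.542: |R|=0.24595 <1
  x=-3.236: |R|=0.09104 <1
  x=-2.845: |R|=0.04633 <1
  x=-2.517: |R|=0.10916 <1
  x=-5.006: |R|=1.56290 >1
  x=-4.848: |R|=1.37491 >1
Stable set (-4.5000, 0).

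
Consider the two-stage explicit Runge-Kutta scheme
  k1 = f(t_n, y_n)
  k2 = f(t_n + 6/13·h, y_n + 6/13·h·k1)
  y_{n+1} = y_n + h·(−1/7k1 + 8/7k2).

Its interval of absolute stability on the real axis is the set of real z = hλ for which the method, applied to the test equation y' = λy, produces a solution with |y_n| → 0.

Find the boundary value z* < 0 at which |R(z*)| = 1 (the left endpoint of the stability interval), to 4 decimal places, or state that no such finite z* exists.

z* = -1.8958.

Set f=λy, z=hλ:
  k1=λy_n ⇒ h·k1=z·y_n;  k2=λ(1+6/13z)y_n ⇒ h·k2=z(1+6/13z)y_n
  y_{n+1}/y_n = 1 − 1/7z + 8/7z(1+6/13z) = 1 + z + 48/91z²
  Hence R(z) = 1 + z + 48/91z².

Find x<0 with |R(x)|<1.
x=-0.77: |R|=0.5427
R=1: x+48/91x²=0 ⇒ x=−91/48=-1.8958; min R=1−1/(4·48/91)=0.5260>−1
Confirm numerically:
  x=-1.744: |R|=0.86033 <1
  x=-1.509: |R|=0.69210 <1
  x=-1.474: |R|=0.67203 <1
  x=-1.157: |R|=0.54910 <1
  x=-2.359: |R|=1.57632 >1
  x=-2.012: |R|=1.12328 >1
Stable set (-1.8958, 0).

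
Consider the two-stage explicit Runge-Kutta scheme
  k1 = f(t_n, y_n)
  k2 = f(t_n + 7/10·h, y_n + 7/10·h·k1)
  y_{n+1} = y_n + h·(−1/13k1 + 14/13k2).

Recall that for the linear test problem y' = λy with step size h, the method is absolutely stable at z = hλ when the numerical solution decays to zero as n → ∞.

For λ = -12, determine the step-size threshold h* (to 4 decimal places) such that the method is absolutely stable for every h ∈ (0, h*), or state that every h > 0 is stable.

(-1.3265,0); λ=-12 ⇒ h* = (65/49)/12 = 0.1105.

With y'=λy (z=hλ):
  k1=λy_n ⇒ h·k1=z·y_n;  k2=λ(1+7/10z)y_n ⇒ h·k2=z(1+7/10z)y_n
  y_{n+1}/y_n = 1 − 1/13z + 14/13z(1+7/10z) = 1 + z + 49/65z²
  so R(z) = 1 + z + 49/65z².

Need |R(x)|<1, x<0.
x=-1.14: |R|=0.8397
R=1: x+49/65x²=0 ⇒ x=−65/49=-1.3265; min R=1−1/(4·49/65)=0.6684>−1
Confirm numerically:
  x=-0.983: |R|=0.74543 <1
  x=-0.536: |R|=0.68058 <1
  x=-0.531: |R|=0.68156 <1
  x=-1.843: |R|=1.71755 >1
  x=-1.379: |R|=1.05454 >1
Interval (-1.3265, 0).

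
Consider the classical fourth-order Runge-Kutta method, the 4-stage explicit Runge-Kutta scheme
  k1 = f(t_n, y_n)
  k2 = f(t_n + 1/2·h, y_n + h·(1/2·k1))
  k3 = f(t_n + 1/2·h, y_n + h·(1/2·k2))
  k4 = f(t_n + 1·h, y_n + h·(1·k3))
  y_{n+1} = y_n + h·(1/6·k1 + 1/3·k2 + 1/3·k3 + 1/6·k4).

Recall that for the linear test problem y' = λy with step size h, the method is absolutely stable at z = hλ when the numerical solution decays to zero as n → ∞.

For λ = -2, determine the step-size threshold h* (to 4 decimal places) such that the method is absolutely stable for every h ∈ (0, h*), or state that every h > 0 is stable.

(-2.7853,0); λ=-2 ⇒ h* = 1.3926.

With y'=λy (z=hλ):
  order 4, 4-stage ⇒ R(z)=1+z+z^2/2+z^3/6+z^4/24
  (e.g. R(-1.08)=0.34994, |R|=0.34994)

Need |R(x)|<1, x<0.
x=-1.08: |R|=0.3499
|R(-2.06)|=0.3552 |R(-1.51)|=0.2728 |R(-1.5)|=0.2734
Bisect:
  x_lo=-3.5873 |R|=3.0532  x_hi=-0.3438 |R|=0.7091
  mid=-1.96556 |R|=0.32244 →hi
  mid=-2.77642 |R|=0.98670 →hi
  mid=-3.18185 |R|=1.78209 →lo
  mid=-2.97914 |R|=1.33381 →lo
  mid=-2.87778 |R|=1.14863 →lo
  mid=-2.82710 |R|=1.06488 →lo
  mid=-2.80176 |R|=1.02511 →lo
  ...
  [-2.78533,-2.78513] ⇒ x*=-2.7853
So |R|<1 on (-2.7853, 0).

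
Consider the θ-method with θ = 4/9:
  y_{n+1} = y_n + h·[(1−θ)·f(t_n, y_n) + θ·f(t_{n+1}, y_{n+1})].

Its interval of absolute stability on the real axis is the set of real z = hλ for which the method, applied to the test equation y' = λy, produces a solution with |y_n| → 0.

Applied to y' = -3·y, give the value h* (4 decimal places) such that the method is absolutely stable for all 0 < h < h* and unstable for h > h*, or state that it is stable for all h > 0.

On y'=λy, z=hλ:
  y_{n+1} = y_n + z·[5/9·y_n + 4/9·y_{n+1}] ⇒ (1 − 4/9z)y_{n+1} = (1 + 5/9z)y_n
  Hence R(z) = (1 + 5/9z)/(1 − 4/9z).

Find x<0 with |R(x)|<1.
x=-1.23: |R|=0.2047
R=−1: 1+5/9x = −1+4/9x ⇒ -1/9x=2 ⇒ x=2/(-1/9)=-18.0000
Confirm numerically:
  x=-16.418: |R|=0.97881 <1
  x=-16.414: |R|=0.97876 <1
  x=-9.757: |R|=0.82837 <1
  x=-18.501: |R|=1.00604 >1
  x=-18.269: |R|=1.00328 >1
So |R|<1 on (-18.0000, 0).

(-18.0000,0); λ=-3 ⇒ h* = (18)/3 = 6.0000.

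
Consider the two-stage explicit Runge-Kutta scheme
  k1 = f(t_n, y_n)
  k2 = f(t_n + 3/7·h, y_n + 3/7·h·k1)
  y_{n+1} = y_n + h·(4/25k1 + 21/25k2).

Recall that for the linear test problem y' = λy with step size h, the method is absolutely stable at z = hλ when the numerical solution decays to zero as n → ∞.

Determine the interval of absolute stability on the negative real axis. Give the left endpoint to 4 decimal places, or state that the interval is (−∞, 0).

(-2.7778, 0).

Set f=λy, z=hλ:
  k1=λy_n ⇒ h·k1=z·y_n;  k2=λ(1+3/7z)y_n ⇒ h·k2=z(1+3/7z)y_n
  y_{n+1}/y_n = 1 + 4/25z + 21/25z(1+3/7z) = 1 + z + 9/25z²
  so R(z) = 1 + z + 9/25z².

Boundary: |R(x)|=1, x<0.
x=-1.08: |R|=0.3399
R=1: x+9/25x²=0 ⇒ x=−25/9=-2.7778; min R=1−1/(4·9/25)=0.3056>−1
Confirm numerically:
  x=-2.635: |R|=0.86456 <1
  x=-2.338: |R|=0.62985 <1
  x=-2.121: |R|=0.49851 <1
  x=-1.489: |R|=0.30916 <1
  x=-2.981: |R|=1.21809 >1
  x=-2.913: |R|=1.14180 >1
Interval (-2.7778, 0).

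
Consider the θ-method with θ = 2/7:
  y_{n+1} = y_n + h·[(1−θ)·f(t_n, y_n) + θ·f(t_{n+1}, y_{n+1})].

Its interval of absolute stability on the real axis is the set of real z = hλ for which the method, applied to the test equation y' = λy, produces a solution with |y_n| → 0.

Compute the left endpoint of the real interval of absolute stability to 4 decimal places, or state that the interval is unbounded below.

left endpoint -4.6667.

Test eqn y'=λy, z=hλ:
  y_{n+1} = y_n + z·[5/7·y_n + 2/7·y_{n+1}] ⇒ (1 − 2/7z)y_{n+1} = (1 + 5/7z)y_n
  so R(z) = (1 + 5/7z)/(1 − 2/7z).

Find x<0 with |R(x)|<1.
x=-0.35: |R|=0.6818
R=−1: 1+5/7x = −1+2/7x ⇒ -3/7x=2 ⇒ x=2/(-3/7)=-4.6667
Confirm numerically:
  x=-3.594: |R|=0.77319 <1
  x=-3.233: |R|=0.68060 <1
  x=-2.940: |R|=0.59783 <1
  x=-5.132: |R|=1.08086 >1
  x=-4.909: |R|=1.04323 >1
  x=-4.838: |R|=1.03082 >1
Interval (-4.6667, 0).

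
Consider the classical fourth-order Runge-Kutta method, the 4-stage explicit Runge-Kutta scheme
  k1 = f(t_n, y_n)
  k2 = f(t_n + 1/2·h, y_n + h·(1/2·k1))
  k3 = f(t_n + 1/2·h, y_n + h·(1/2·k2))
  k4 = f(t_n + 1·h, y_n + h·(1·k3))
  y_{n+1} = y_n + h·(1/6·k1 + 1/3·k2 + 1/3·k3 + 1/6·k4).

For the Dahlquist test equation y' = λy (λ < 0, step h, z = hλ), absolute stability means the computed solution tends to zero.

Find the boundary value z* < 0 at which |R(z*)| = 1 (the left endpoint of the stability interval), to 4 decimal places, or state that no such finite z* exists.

left endpoint -2.7853.

With y'=λy (z=hλ):
  order 4, 4-stage ⇒ R(z)=1+z+z^2/2+z^3/6+z^4/24
  (e.g. R(-1.79)=0.28392, |R|=0.28392)

Need |R(x)|<1, x<0.
x=-1.79: |R|=0.2839
|R(-3.16)|=1.7284 |R(-3.01)|=1.3951 |R(-0.56)|=0.5716
Bisect:
  x_lo=-3.3355 |R|=2.1997  x_hi=-0.2732 |R|=0.7609
  mid=-1.80435 |R|=0.28607 →hi
  mid=-2.56991 |R|=0.72095 →hi
  mid=-2.95269 |R|=1.28314 →lo
  mid=-2.76130 |R|=0.96442 →hi
  mid=-2.85700 |R|=1.11360 →lo
  mid=-2.80915 |R|=1.03656 →lo
  mid=-2.78522 |R|=0.99990 →hi
  mid=-2.79719 |R|=1.01808 →lo
  ...
  [-2.78541,-2.78522] ⇒ x*=-2.7853
Interval (-2.7853, 0).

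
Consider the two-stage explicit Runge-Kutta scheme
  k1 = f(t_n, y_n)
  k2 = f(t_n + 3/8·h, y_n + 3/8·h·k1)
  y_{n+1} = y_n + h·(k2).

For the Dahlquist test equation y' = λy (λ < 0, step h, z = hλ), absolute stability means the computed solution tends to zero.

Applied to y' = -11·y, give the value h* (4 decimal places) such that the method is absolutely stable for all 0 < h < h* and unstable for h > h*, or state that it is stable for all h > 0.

(-2.6667,0); λ=-11 ⇒ h* = (8/3)/11 = 0.2424.

Test eqn y'=λy, z=hλ:
  k1=λy_n ⇒ h·k1=z·y_n;  k2=λ(1+3/8z)y_n ⇒ h·k2=z(1+3/8z)y_n
  y_{n+1}/y_n = 1 + z(1+3/8z) = 1 + z + 3/8z²
  so R(z) = 1 + z + 3/8z².

Solve |R(x)|<1 on ℝ⁻.
x=-0.94: |R|=0.3914
R=1: x+3/8x²=0 ⇒ x=−8/3=-2.6667; min R=1−1/(4·3/8)=0.3333>−1
Confirm numerically:
  x=-1.983: |R|=0.49161 <1
  x=-1.769: |R|=0.40451 <1
  x=-1.616: |R|=0.36330 <1
  x=-3.185: |R|=1.61908 >1
  x=-3.181: |R|=1.61354 >1
  x=-2.962: |R|=1.32804 >1
So |R|<1 on (-2.6667, 0).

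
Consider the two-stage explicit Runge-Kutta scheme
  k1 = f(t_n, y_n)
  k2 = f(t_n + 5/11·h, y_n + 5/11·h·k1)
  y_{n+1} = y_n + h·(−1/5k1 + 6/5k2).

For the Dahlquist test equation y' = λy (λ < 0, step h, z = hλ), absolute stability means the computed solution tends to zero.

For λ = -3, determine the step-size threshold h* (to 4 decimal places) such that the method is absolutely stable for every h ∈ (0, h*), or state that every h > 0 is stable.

(-1.8333,0); λ=-3 ⇒ h* = (11/6)/3 = 0.6111.

Test eqn y'=λy, z=hλ:
  k1=λy_n ⇒ h·k1=z·y_n;  k2=λ(1+5/11z)y_n ⇒ h·k2=z(1+5/11z)y_n
  y_{n+1}/y_n = 1 − 1/5z + 6/5z(1+5/11z) = 1 + z + 6/11z²
  Hence R(z) = 1 + z + 6/11z².

Need |R(x)|<1, x<0.
x=-0.95: |R|=0.5423
R=1: x+6/11x²=0 ⇒ x=−11/6=-1.8333; min R=1−1/(4·6/11)=0.5417>−1
Confirm numerically:
  x=-1.631: |R|=0.82000 <1
  x=-1.610: |R|=0.80387 <1
  x=-1.240: |R|=0.59869 <1
  x=-0.983: |R|=0.54407 <1
  x=-2.213: |R|=1.45829 >1
  x=-1.880: |R|=1.04785 >1
So |R|<1 on (-1.8333, 0).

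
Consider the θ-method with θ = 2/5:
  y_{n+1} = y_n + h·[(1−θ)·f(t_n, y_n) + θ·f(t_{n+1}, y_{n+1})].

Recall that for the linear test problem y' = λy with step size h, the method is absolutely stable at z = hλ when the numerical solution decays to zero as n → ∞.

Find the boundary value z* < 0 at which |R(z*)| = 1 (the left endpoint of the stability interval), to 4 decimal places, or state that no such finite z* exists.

Set f=λy, z=hλ:
  y_{n+1} = y_n + z·[3/5·y_n + 2/5·y_{n+1}] ⇒ (1 − 2/5z)y_{n+1} = (1 + 3/5z)y_n
  Hence R(z) = (1 + 3/5z)/(1 − 2/5z).

Boundary: |R(x)|=1, x<0.
x=-0.74: |R|=0.4290
R=−1: 1+3/5x = −1+2/5x ⇒ -1/5x=2 ⇒ x=2/(-1/5)=-10.0000
Confirm numerically:
  x=-9.549: |R|=0.98128 <1
  x=-9.134: |R|=0.96278 <1
  x=-6.638: |R|=0.81604 <1
  x=-10.558: |R|=1.02137 >1
  x=-10.330: |R|=1.01286 >1
  x=-10.182: |R|=1.00718 >1
Interval (-10.0000, 0).

z* = -10.0000.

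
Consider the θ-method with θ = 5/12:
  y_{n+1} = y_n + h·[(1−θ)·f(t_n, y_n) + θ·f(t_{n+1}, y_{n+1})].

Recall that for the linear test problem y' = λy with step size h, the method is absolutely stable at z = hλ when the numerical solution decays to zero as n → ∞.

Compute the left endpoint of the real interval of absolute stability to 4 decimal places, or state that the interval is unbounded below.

Set f=λy, z=hλ:
  y_{n+1} = y_n + z·[7/12·y_n + 5/12·y_{n+1}] ⇒ (1 − 5/12z)y_{n+1} = (1 + 7/12z)y_n
  R(z) = (1 + 7/12z)/(1 − 5/12z).

Need |R(x)|<1, x<0.
x=-1.06: |R|=0.2647
R=−1: 1+7/12x = −1+5/12x ⇒ -1/6x=2 ⇒ x=2/(-1/6)=-12.0000
Confirm numerically:
  x=-11.242: |R|=0.97777 <1
  x=-10.181: |R|=0.94217 <1
  x=-7.870: |R|=0.83914 <1
  x=-12.476: |R|=1.01280 >1
  x=-12.107: |R|=1.00295 >1
Stable set (-12.0000, 0).

left endpoint -12.0000.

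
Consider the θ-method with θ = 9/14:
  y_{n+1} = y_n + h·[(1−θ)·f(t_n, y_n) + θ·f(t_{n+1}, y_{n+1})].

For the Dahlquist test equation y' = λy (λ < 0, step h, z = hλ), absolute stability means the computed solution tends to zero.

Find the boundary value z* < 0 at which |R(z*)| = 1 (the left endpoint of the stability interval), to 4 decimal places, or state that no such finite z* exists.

Test eqn y'=λy, z=hλ:
  y_{n+1} = y_n + z·[5/14·y_n + 9/14·y_{n+1}] ⇒ (1 − 9/14z)y_{n+1} = (1 + 5/14z)y_n
  R(z) = (1 + 5/14z)/(1 − 9/14z).

Find x<0 with |R(x)|<1.
x=-0.41: |R|=0.6755
x=-2: |R|=0.1250
x=-10: |R|=0.3462
x=-100: |R|=0.5317
θ=9/14≥1/2 ⇒ |1+5/14x|<|1−9/14x| ∀x<0 ⇒ unbounded interval.

(−∞, 0) — no finite endpoint.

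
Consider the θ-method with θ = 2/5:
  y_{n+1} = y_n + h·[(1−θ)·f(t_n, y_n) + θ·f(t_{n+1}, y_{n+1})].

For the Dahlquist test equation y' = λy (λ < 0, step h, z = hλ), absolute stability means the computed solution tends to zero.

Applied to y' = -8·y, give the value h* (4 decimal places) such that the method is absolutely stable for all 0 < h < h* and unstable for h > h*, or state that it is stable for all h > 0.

(-10.0000,0); λ=-8 ⇒ h* = (10)/8 = 1.2500.

With y'=λy (z=hλ):
  y_{n+1} = y_n + z·[3/5·y_n + 2/5·y_{n+1}] ⇒ (1 − 2/5z)y_{n+1} = (1 + 3/5z)y_n
  R(z) = (1 + 3/5z)/(1 − 2/5z).

Solve |R(x)|<1 on ℝ⁻.
x=-0.68: |R|=0.4654
R=−1: 1+3/5x = −1+2/5x ⇒ -1/5x=2 ⇒ x=2/(-1/5)=-10.0000
Confirm numerically:
  x=-9.814: |R|=0.99245 <1
  x=-5.865: |R|=0.75284 <1
  x=-5.748: |R|=0.74224 <1
  x=-10.408: |R|=1.01580 >1
  x=-10.389: |R|=1.01509 >1
  x=-10.296: |R|=1.01157 >1
Interval (-10.0000, 0).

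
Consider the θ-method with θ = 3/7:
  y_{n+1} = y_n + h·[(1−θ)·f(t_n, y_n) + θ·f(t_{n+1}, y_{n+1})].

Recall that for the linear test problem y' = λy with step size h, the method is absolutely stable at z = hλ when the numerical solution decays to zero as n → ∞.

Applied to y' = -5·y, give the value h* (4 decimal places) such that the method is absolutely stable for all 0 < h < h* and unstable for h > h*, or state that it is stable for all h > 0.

(-14.0000,0); λ=-5 ⇒ h* = (14)/5 = 2.8000.

Set f=λy, z=hλ:
  y_{n+1} = y_n + z·[4/7·y_n + 3/7·y_{n+1}] ⇒ (1 − 3/7z)y_{n+1} = (1 + 4/7z)y_n
  Hence R(z) = (1 + 4/7z)/(1 − 3/7z).

Need |R(x)|<1, x<0.
x=-0.58: |R|=0.5355
R=−1: 1+4/7x = −1+3/7x ⇒ -1/7x=2 ⇒ x=2/(-1/7)=-14.0000
Confirm numerically:
  x=-13.010: |R|=0.97849 <1
  x=-11.774: |R|=0.94740 <1
  x=-9.634: |R|=0.87839 <1
  x=-14.535: |R|=1.01057 >1
  x=-14.130: |R|=1.00263 >1
So |R|<1 on (-14.0000, 0).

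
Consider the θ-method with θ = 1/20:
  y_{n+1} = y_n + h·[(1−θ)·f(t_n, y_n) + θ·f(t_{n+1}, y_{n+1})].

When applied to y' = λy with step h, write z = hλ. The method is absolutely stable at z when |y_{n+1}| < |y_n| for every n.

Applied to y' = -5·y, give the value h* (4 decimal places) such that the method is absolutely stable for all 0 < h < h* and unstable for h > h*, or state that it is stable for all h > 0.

(-2.2222,0); λ=-5 ⇒ h* = (20/9)/5 = 0.4444.

Test eqn y'=λy, z=hλ:
  y_{n+1} = y_n + z·[19/20·y_n + 1/20·y_{n+1}] ⇒ (1 − 1/20z)y_{n+1} = (1 + 19/20z)y_n
  so R(z) = (1 + 19/20z)/(1 − 1/20z).

Find x<0 with |R(x)|<1.
x=-0.98: |R|=0.0658
R=−1: 1+19/20x = −1+1/20x ⇒ -9/10x=2 ⇒ x=2/(-9/10)=-2.2222
Confirm numerically:
  x=-2.179: |R|=0.96492 <1
  x=-1.660: |R|=0.53278 <1
  x=-1.164: |R|=0.09998 <1
  x=-2.683: |R|=1.36565 >1
  x=-2.416: |R|=1.15560 >1
  x=-2.311: |R|=1.07162 >1
So |R|<1 on (-2.2222, 0).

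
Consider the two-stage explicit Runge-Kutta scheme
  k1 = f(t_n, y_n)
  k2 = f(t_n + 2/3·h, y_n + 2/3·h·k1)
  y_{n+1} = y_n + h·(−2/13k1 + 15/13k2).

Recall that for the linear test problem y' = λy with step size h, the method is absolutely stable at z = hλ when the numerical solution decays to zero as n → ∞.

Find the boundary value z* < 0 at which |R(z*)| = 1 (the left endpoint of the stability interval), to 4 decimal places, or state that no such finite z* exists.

Test eqn y'=λy, z=hλ:
  k1=λy_n ⇒ h·k1=z·y_n;  k2=λ(1+2/3z)y_n ⇒ h·k2=z(1+2/3z)y_n
  y_{n+1}/y_n = 1 − 2/13z + 15/13z(1+2/3z) = 1 + z + 10/13z²
  Hence R(z) = 1 + z + 10/13z².

Solve |R(x)|<1 on ℝ⁻.
x=-0.32: |R|=0.7588
R=1: x+10/13x²=0 ⇒ x=−13/10=-1.3000; min R=1−1/(4·10/13)=0.6750>−1
Confirm numerically:
  x=-1.031: |R|=0.78666 <1
  x=-0.968: |R|=0.75279 <1
  x=-0.811: |R|=0.69494 <1
  x=-0.610: |R|=0.67623 <1
  x=-1.741: |R|=1.59060 >1
  x=-1.449: |R|=1.16608 >1
  x=-1.394: |R|=1.10080 >1
Stable set (-1.3000, 0).

z* = -1.3000.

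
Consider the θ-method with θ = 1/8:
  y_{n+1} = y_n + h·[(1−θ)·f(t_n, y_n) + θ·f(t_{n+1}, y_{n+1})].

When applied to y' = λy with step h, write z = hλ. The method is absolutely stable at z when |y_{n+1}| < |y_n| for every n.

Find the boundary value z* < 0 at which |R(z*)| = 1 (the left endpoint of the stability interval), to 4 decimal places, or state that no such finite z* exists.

With y'=λy (z=hλ):
  y_{n+1} = y_n + z·[7/8·y_n + 1/8·y_{n+1}] ⇒ (1 − 1/8z)y_{n+1} = (1 + 7/8z)y_n
  R(z) = (1 + 7/8z)/(1 − 1/8z).

Solve |R(x)|<1 on ℝ⁻.
x=-0.74: |R|=0.3227
R=−1: 1+7/8x = −1+1/8x ⇒ -3/4x=2 ⇒ x=2/(-3/4)=-2.6667
Confirm numerically:
  x=-2.381: |R|=0.83489 <1
  x=-1.808: |R|=0.47471 <1
  x=-1.296: |R|=0.11532 <1
  x=-3.183: |R|=1.27703 >1
  x=-3.150: |R|=1.26009 >1
Stable set (-2.6667, 0).

left endpoint -2.6667.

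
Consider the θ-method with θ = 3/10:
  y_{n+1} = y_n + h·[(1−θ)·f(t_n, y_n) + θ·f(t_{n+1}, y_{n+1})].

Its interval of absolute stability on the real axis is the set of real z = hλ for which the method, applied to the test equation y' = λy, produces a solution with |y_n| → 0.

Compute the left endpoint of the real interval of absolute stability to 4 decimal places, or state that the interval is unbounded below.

Test eqn y'=λy, z=hλ:
  y_{n+1} = y_n + z·[7/10·y_n + 3/10·y_{n+1}] ⇒ (1 − 3/10z)y_{n+1} = (1 + 7/10z)y_n
  R(z) = (1 + 7/10z)/(1 − 3/10z).

Need |R(x)|<1, x<0.
x=-0.4: |R|=0.6429
R=−1: 1+7/10x = −1+3/10x ⇒ -2/5x=2 ⇒ x=2/(-2/5)=-5.0000
Confirm numerically:
  x=-3.727: |R|=0.75960 <1
  x=-3.426: |R|=0.68952 <1
  x=-3.318: |R|=0.66282 <1
  x=-2.303: |R|=0.36200 <1
  x=-5.591: |R|=1.08830 >1
  x=-5.354: |R|=1.05433 >1
Interval (-5.0000, 0).

left endpoint -5.0000.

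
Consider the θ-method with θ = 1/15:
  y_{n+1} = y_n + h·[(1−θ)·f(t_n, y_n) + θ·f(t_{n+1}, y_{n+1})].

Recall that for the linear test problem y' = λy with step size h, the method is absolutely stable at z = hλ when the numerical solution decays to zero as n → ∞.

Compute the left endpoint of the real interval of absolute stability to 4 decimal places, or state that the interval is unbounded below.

z* = -2.3077.

Test eqn y'=λy, z=hλ:
  y_{n+1} = y_n + z·[14/15·y_n + 1/15·y_{n+1}] ⇒ (1 − 1/15z)y_{n+1} = (1 + 14/15z)y_n
  so R(z) = (1 + 14/15z)/(1 − 1/15z).

Solve |R(x)|<1 on ℝ⁻.
x=-1.31: |R|=0.2048
R=−1: 1+14/15x = −1+1/15x ⇒ -13/15x=2 ⇒ x=2/(-13/15)=-2.3077
Confirm numerically:
  x=-1.785: |R|=0.59517 <1
  x=-1.658: |R|=0.49298 <1
  x=-1.421: |R|=0.29803 <1
  x=-1.301: |R|=0.19717 <1
  x=-2.635: |R|=1.24128 >1
  x=-2.427: |R|=1.08900 >1
Interval (-2.3077, 0).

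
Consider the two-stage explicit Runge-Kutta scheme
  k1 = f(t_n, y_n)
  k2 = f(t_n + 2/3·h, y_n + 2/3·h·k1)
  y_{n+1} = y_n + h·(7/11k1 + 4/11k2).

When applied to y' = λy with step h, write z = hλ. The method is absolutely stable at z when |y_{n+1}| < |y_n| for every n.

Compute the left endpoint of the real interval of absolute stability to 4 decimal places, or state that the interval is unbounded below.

z* = -4.1250.

With y'=λy (z=hλ):
  k1=λy_n ⇒ h·k1=z·y_n;  k2=λ(1+2/3z)y_n ⇒ h·k2=z(1+2/3z)y_n
  y_{n+1}/y_n = 1 + 7/11z + 4/11z(1+2/3z) = 1 + z + 8/33z²
  Hence R(z) = 1 + z + 8/33z².

Find x<0 with |R(x)|<1.
x=-1.41: |R|=0.0720
R=1: x+8/33x²=0 ⇒ x=−33/8=-4.1250; min R=1−1/(4·8/33)=-0.0312>−1
Confirm numerically:
  x=-4.037: |R|=0.91388 <1
  x=-2.214: |R|=0.02569 <1
  x=-1.661: |R|=0.00783 <1
  x=-4.661: |R|=1.60565 >1
  x=-4.347: |R|=1.23395 >1
Stable set (-4.1250, 0).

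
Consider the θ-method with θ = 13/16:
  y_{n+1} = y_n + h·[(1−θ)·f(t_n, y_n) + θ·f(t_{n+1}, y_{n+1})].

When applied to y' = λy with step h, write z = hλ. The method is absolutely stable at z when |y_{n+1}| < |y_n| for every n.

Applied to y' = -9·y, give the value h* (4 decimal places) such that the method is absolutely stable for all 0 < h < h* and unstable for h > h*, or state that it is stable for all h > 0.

Set f=λy, z=hλ:
  y_{n+1} = y_n + z·[3/16·y_n + 13/16·y_{n+1}] ⇒ (1 − 13/16z)y_{n+1} = (1 + 3/16z)y_n
  ⇒ R(z) = (1 + 3/16z)/(1 − 13/16z).

Find x<0 with |R(x)|<1.
x=-0.41: |R|=0.6925
x=-2: |R|=0.2381
x=-10: |R|=0.0959
x=-100: |R|=0.2158
θ=13/16≥1/2 ⇒ |1+3/16x|<|1−13/16x| ∀x<0 ⇒ stable on all of ℝ⁻.

(−∞, 0) — no finite endpoint. Any h>0 works for λ=-9.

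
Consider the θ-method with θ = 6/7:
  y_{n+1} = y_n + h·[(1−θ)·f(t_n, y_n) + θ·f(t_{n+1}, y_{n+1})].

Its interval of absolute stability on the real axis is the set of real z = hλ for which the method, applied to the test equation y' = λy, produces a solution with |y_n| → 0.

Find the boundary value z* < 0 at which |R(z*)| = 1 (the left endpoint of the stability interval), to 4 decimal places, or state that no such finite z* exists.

interval (−∞, 0).

On y'=λy, z=hλ:
  y_{n+1} = y_n + z·[1/7·y_n + 6/7·y_{n+1}] ⇒ (1 − 6/7z)y_{n+1} = (1 + 1/7z)y_n
  so R(z) = (1 + 1/7z)/(1 − 6/7z).

Solve |R(x)|<1 on ℝ⁻.
x=-1.5: |R|=0.3437
x=-2: |R|=0.2632
x=-10: |R|=0.0448
x=-100: |R|=0.1532
θ=6/7≥1/2 ⇒ |1+1/7x|<|1−6/7x| ∀x<0 ⇒ stable on all of ℝ⁻.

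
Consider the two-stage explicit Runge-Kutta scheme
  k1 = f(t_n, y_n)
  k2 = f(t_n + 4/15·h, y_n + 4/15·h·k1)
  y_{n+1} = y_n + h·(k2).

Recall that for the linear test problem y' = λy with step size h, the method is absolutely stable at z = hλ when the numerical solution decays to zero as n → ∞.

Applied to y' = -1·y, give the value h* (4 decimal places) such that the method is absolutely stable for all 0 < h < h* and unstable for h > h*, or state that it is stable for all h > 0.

Set f=λy, z=hλ:
  k1=λy_n ⇒ h·k1=z·y_n;  k2=λ(1+4/15z)y_n ⇒ h·k2=z(1+4/15z)y_n
  y_{n+1}/y_n = 1 + z(1+4/15z) = 1 + z + 4/15z²
  so R(z) = 1 + z + 4/15z².

Solve |R(x)|<1 on ℝ⁻.
x=-0.89: |R|=0.3212
R=1: x+4/15x²=0 ⇒ x=−15/4=-3.7500; min R=1−1/(4·4/15)=0.0625>−1
Confirm numerically:
  x=-3.708: |R|=0.95847 <1
  x=-2.227: |R|=0.09554 <1
  x=-1.588: |R|=0.08447 <1
  x=-1.540: |R|=0.09243 <1
  x=-4.348: |R|=1.69336 >1
  x=-4.080: |R|=1.35904 >1
  x=-3.831: |R|=1.08275 >1
Stable set (-3.7500, 0).

(-3.7500,0); λ=-1 ⇒ h* = (15/4)/1 = 3.7500.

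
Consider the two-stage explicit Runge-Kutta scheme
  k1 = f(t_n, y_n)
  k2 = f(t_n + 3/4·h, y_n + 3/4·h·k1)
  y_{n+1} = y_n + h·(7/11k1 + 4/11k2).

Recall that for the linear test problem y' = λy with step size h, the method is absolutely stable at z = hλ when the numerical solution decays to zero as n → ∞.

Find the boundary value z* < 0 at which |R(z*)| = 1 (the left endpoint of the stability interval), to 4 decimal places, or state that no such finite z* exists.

With y'=λy (z=hλ):
  k1=λy_n ⇒ h·k1=z·y_n;  k2=λ(1+3/4z)y_n ⇒ h·k2=z(1+3/4z)y_n
  y_{n+1}/y_n = 1 + 7/11z + 4/11z(1+3/4z) = 1 + z + 3/11z²
  ⇒ R(z) = 1 + z + 3/11z².

Solve |R(x)|<1 on ℝ⁻.
x=-0.78: |R|=0.3859
R=1: x+3/11x²=0 ⇒ x=−11/3=-3.6667; min R=1−1/(4·3/11)=0.0833>−1
Confirm numerically:
  x=-3.164: |R|=0.56624 <1
  x=-2.569: |R|=0.23093 <1
  x=-2.185: |R|=0.11706 <1
  x=-2.086: |R|=0.10074 <1
  x=-4.128: |R|=1.51938 >1
  x=-4.040: |R|=1.41135 >1
  x=-3.814: |R|=1.15325 >1
So |R|<1 on (-3.6667, 0).

left endpoint -3.6667.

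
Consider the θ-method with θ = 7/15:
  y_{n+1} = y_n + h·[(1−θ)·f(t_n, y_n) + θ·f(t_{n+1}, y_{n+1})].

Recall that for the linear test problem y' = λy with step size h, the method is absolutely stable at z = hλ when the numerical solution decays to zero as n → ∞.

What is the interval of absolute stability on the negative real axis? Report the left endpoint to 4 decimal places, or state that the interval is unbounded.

With y'=λy (z=hλ):
  y_{n+1} = y_n + z·[8/15·y_n + 7/15·y_{n+1}] ⇒ (1 − 7/15z)y_{n+1} = (1 + 8/15z)y_n
  R(z) = (1 + 8/15z)/(1 − 7/15z).

Need |R(x)|<1, x<0.
x=-0.63: |R|=0.5131
R=−1: 1+8/15x = −1+7/15x ⇒ -1/15x=2 ⇒ x=2/(-1/15)=-30.0000
Confirm numerically:
  x=-28.084: |R|=0.99094 <1
  x=-18.306: |R|=0.91830 <1
  x=-13.002: |R|=0.83966 <1
  x=-30.399: |R|=1.00175 >1
  x=-30.263: |R|=1.00116 >1
  x=-30.107: |R|=1.00047 >1
So |R|<1 on (-30.0000, 0).

(-30.0000, 0).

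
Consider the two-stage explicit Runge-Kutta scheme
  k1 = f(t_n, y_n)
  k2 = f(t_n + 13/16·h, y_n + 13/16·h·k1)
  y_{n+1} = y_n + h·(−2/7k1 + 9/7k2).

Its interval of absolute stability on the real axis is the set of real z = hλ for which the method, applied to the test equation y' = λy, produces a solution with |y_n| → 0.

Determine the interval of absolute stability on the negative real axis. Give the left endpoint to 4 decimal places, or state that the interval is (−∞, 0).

z∈(-0.9573,0).

Test eqn y'=λy, z=hλ:
  k1=λy_n ⇒ h·k1=z·y_n;  k2=λ(1+13/16z)y_n ⇒ h·k2=z(1+13/16z)y_n
  y_{n+1}/y_n = 1 − 2/7z + 9/7z(1+13/16z) = 1 + z + 117/112z²
  Hence R(z) = 1 + z + 117/112z².

Boundary: |R(x)|=1, x<0.
x=-0.75: |R|=0.8376
R=1: x+117/112x²=0 ⇒ x=−112/117=-0.9573; min R=1−1/(4·117/112)=0.7607>−1
Confirm numerically:
  x=-0.576: |R|=0.77059 <1
  x=-0.522: |R|=0.76265 <1
  x=-0.514: |R|=0.76199 <1
  x=-0.397: |R|=0.76765 <1
  x=-1.356: |R|=1.56482 >1
  x=-1.326: |R|=1.51077 >1
  x=-1.234: |R|=1.35674 >1
Stable set (-0.9573, 0).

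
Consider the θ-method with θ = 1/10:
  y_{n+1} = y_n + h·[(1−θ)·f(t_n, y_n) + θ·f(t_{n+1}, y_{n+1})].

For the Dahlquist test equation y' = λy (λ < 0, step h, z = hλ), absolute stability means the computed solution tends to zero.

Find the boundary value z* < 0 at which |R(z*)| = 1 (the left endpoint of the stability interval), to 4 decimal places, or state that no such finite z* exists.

z* = -2.5000.

On y'=λy, z=hλ:
  y_{n+1} = y_n + z·[9/10·y_n + 1/10·y_{n+1}] ⇒ (1 − 1/10z)y_{n+1} = (1 + 9/10z)y_n
  so R(z) = (1 + 9/10z)/(1 − 1/10z).

Need |R(x)|<1, x<0.
x=-1.48: |R|=0.2892
R=−1: 1+9/10x = −1+1/10x ⇒ -4/5x=2 ⇒ x=2/(-4/5)=-2.5000
Confirm numerically:
  x=-1.809: |R|=0.53188 <1
  x=-1.174: |R|=0.05065 <1
  x=-1.056: |R|=0.04486 <1
  x=-3.043: |R|=1.33305 >1
  x=-2.967: |R|=1.28812 >1
  x=-2.610: |R|=1.06979 >1
So |R|<1 on (-2.5000, 0).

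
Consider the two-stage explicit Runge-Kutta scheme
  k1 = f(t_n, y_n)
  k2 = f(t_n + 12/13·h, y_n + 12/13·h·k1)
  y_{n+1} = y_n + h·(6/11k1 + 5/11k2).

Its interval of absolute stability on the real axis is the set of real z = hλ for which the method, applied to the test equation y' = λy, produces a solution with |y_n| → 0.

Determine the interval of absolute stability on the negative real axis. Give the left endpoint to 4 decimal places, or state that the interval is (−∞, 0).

On y'=λy, z=hλ:
  k1=λy_n ⇒ h·k1=z·y_n;  k2=λ(1+12/13z)y_n ⇒ h·k2=z(1+12/13z)y_n
  y_{n+1}/y_n = 1 + 6/11z + 5/11z(1+12/13z) = 1 + z + 60/143z²
  ⇒ R(z) = 1 + z + 60/143z².

Find x<0 with |R(x)|<1.
x=-1.69: |R|=0.5084
R=1: x+60/143x²=0 ⇒ x=−143/60=-2.3833; min R=1−1/(4·60/143)=0.4042>−1
Confirm numerically:
  x=-2.288: |R|=0.90848 <1
  x=-1.558: |R|=0.46047 <1
  x=-1.277: |R|=0.40722 <1
  x=-1.147: |R|=0.40500 <1
  x=-2.983: |R|=1.75055 >1
  x=-2.843: |R|=1.54832 >1
  x=-2.505: |R|=1.12788 >1
So |R|<1 on (-2.3833, 0).

(-2.3833, 0).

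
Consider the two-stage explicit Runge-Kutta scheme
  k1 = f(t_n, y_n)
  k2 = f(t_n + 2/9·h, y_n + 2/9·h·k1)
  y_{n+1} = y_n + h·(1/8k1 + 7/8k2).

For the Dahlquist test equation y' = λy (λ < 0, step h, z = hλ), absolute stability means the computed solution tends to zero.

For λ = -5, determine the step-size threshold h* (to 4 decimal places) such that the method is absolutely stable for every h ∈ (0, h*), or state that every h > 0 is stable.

Set f=λy, z=hλ:
  k1=λy_n ⇒ h·k1=z·y_n;  k2=λ(1+2/9z)y_n ⇒ h·k2=z(1+2/9z)y_n
  y_{n+1}/y_n = 1 + 1/8z + 7/8z(1+2/9z) = 1 + z + 7/36z²
  so R(z) = 1 + z + 7/36z².

Solve |R(x)|<1 on ℝ⁻.
x=-0.33: |R|=0.6912
R=1: x+7/36x²=0 ⇒ x=−36/7=-5.1429; min R=1−1/(4·7/36)=-0.2857>−1
Confirm numerically:
  x=-4.544: |R|=0.47088 <1
  x=-3.544: |R|=0.10179 <1
  x=-2.241: |R|=0.26448 <1
  x=-5.617: |R|=1.51786 >1
  x=-5.601: |R|=1.49896 >1
Interval (-5.1429, 0).

(-5.1429,0); λ=-5 ⇒ h* = (36/7)/5 = 1.0286.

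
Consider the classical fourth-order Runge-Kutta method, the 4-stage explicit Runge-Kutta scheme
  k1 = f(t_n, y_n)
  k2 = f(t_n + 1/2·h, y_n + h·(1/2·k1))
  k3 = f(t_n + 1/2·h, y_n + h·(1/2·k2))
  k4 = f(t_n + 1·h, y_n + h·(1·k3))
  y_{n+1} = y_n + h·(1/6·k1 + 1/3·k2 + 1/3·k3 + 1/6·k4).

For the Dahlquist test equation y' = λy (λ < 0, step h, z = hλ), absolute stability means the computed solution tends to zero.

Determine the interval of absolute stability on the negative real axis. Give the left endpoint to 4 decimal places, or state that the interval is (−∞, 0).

(-2.7853, 0).

Test eqn y'=λy, z=hλ:
  order 4, 4-stage ⇒ R(z)=1+z+z^2/2+z^3/6+z^4/24
  (e.g. R(-1.74)=0.27773, |R|=0.27773)

Find x<0 with |R(x)|<1.
x=-1.74: |R|=0.2777
|R(-2.86)|=1.1186 |R(-2.16)|=0.4002 |R(-1.54)|=0.2714
Bisect:
  x_lo=-3.1214 |R|=1.6369  x_hi=-0.1892 |R|=0.8276
  mid=-1.65533 |R|=0.27161 →hi
  mid=-2.38838 |R|=0.54893 →hi
  mid=-2.75491 |R|=0.95515 →hi
  mid=-2.93817 |R|=1.25604 →lo
  mid=-2.84654 |R|=1.09634 →lo
  mid=-2.80072 |R|=1.02351 →lo
  mid=-2.77782 |R|=0.98878 →hi
  mid=-2.78927 |R|=1.00601 →lo
  mid=-2.78354 |R|=0.99736 →hi
  mid=-2.78641 |R|=1.00168 →lo
  ...
  [-2.78533,-2.78515] ⇒ x*=-2.7853
Interval (-2.7853, 0).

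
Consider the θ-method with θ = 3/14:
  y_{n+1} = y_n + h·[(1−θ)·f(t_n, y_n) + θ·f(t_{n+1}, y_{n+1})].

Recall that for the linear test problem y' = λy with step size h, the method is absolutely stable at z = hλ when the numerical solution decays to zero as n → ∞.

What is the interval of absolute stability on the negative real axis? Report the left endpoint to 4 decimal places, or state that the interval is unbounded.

(-3.5000, 0).

Set f=λy, z=hλ:
  y_{n+1} = y_n + z·[11/14·y_n + 3/14·y_{n+1}] ⇒ (1 − 3/14z)y_{n+1} = (1 + 11/14z)y_n
  Hence R(z) = (1 + 11/14z)/(1 − 3/14z).

Solve |R(x)|<1 on ℝ⁻.
x=-0.68: |R|=0.4065
R=−1: 1+11/14x = −1+3/14x ⇒ -4/7x=2 ⇒ x=2/(-4/7)=-3.5000
Confirm numerically:
  x=-2.833: |R|=0.76283 <1
  x=-1.953: |R|=0.37681 <1
  x=-1.732: |R|=0.26318 <1
  x=-4.081: |R|=1.17711 >1
  x=-3.939: |R|=1.13603 >1
Interval (-3.5000, 0).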